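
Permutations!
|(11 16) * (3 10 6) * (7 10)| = |(3 7 10 6)(11 16)| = 4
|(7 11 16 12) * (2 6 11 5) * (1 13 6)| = 9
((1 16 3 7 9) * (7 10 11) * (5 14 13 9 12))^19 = (1 14 7 3 9 5 11 16 13 12 10)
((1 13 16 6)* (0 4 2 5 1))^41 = ((0 4 2 5 1 13 16 6))^41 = (0 4 2 5 1 13 16 6)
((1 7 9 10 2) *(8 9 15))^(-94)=(1 9 7 10 15 2 8)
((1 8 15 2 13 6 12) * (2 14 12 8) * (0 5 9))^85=((0 5 9)(1 2 13 6 8 15 14 12))^85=(0 5 9)(1 15 13 12 8 2 14 6)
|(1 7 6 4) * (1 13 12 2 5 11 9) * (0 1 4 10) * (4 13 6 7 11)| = 11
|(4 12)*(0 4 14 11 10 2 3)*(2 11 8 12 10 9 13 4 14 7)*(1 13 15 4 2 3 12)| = |(0 14 8 1 13 2 12 7 3)(4 10 11 9 15)| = 45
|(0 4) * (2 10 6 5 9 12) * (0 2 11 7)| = |(0 4 2 10 6 5 9 12 11 7)| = 10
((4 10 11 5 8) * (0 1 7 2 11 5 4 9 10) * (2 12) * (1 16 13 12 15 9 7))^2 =((0 16 13 12 2 11 4)(5 8 7 15 9 10))^2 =(0 13 2 4 16 12 11)(5 7 9)(8 15 10)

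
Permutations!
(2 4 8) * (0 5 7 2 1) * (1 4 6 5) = (0 1)(2 6 5 7)(4 8) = [1, 0, 6, 3, 8, 7, 5, 2, 4]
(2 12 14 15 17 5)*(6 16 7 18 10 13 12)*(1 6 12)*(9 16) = (1 6 9 16 7 18 10 13)(2 12 14 15 17 5) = [0, 6, 12, 3, 4, 2, 9, 18, 8, 16, 13, 11, 14, 1, 15, 17, 7, 5, 10]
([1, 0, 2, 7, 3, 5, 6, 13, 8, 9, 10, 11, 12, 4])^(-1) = (0 1)(3 4 13 7)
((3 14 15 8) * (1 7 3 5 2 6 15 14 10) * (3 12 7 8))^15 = (1 10 3 15 6 2 5 8)(7 12)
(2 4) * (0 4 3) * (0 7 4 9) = (0 9)(2 3 7 4) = [9, 1, 3, 7, 2, 5, 6, 4, 8, 0]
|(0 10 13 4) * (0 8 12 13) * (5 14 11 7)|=4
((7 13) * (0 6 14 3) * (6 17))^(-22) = (0 14 17 3 6)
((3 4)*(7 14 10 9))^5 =(3 4)(7 14 10 9)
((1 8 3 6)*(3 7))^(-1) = ((1 8 7 3 6))^(-1) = (1 6 3 7 8)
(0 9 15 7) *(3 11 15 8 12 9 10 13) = [10, 1, 2, 11, 4, 5, 6, 0, 12, 8, 13, 15, 9, 3, 14, 7] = (0 10 13 3 11 15 7)(8 12 9)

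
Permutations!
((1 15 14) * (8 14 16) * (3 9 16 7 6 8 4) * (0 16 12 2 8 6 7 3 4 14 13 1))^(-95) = ((0 16 14)(1 15 3 9 12 2 8 13))^(-95) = (0 16 14)(1 15 3 9 12 2 8 13)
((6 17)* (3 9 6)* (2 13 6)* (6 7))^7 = ((2 13 7 6 17 3 9))^7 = (17)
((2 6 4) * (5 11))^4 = ((2 6 4)(5 11))^4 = (11)(2 6 4)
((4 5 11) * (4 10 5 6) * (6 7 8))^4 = (5 11 10)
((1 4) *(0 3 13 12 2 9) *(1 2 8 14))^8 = ((0 3 13 12 8 14 1 4 2 9))^8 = (0 2 1 8 13)(3 9 4 14 12)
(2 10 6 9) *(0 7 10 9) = (0 7 10 6)(2 9) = [7, 1, 9, 3, 4, 5, 0, 10, 8, 2, 6]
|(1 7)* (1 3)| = 3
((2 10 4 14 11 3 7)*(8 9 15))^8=(2 10 4 14 11 3 7)(8 15 9)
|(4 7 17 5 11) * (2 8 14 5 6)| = 9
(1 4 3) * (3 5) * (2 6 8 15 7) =(1 4 5 3)(2 6 8 15 7) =[0, 4, 6, 1, 5, 3, 8, 2, 15, 9, 10, 11, 12, 13, 14, 7]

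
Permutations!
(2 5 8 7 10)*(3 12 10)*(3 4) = (2 5 8 7 4 3 12 10) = [0, 1, 5, 12, 3, 8, 6, 4, 7, 9, 2, 11, 10]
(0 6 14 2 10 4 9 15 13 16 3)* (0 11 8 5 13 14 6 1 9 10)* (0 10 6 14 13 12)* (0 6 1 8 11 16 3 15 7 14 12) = [8, 9, 10, 16, 1, 0, 12, 14, 5, 7, 4, 11, 6, 3, 2, 13, 15] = (0 8 5)(1 9 7 14 2 10 4)(3 16 15 13)(6 12)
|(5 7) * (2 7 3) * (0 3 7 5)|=|(0 3 2 5 7)|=5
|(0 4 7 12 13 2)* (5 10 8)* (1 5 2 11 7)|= |(0 4 1 5 10 8 2)(7 12 13 11)|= 28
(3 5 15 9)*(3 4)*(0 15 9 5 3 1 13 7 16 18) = (0 15 5 9 4 1 13 7 16 18) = [15, 13, 2, 3, 1, 9, 6, 16, 8, 4, 10, 11, 12, 7, 14, 5, 18, 17, 0]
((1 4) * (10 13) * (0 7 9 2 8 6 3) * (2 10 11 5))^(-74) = (0 10 5 6 7 13 2 3 9 11 8)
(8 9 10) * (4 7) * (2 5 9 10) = (2 5 9)(4 7)(8 10) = [0, 1, 5, 3, 7, 9, 6, 4, 10, 2, 8]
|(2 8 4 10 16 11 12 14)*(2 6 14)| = 14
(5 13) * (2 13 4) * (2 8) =(2 13 5 4 8) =[0, 1, 13, 3, 8, 4, 6, 7, 2, 9, 10, 11, 12, 5]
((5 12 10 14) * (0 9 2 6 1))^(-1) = (0 1 6 2 9)(5 14 10 12)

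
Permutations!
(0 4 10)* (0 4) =[0, 1, 2, 3, 10, 5, 6, 7, 8, 9, 4] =(4 10)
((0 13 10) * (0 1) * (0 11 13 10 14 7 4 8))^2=(0 1 13 7 8 10 11 14 4)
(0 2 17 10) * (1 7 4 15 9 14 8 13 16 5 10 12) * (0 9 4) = (0 2 17 12 1 7)(4 15)(5 10 9 14 8 13 16) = [2, 7, 17, 3, 15, 10, 6, 0, 13, 14, 9, 11, 1, 16, 8, 4, 5, 12]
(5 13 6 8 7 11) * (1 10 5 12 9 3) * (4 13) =(1 10 5 4 13 6 8 7 11 12 9 3) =[0, 10, 2, 1, 13, 4, 8, 11, 7, 3, 5, 12, 9, 6]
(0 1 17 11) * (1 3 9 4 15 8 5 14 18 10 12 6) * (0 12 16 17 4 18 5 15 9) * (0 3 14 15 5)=(0 14)(1 4 9 18 10 16 17 11 12 6)(5 15 8)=[14, 4, 2, 3, 9, 15, 1, 7, 5, 18, 16, 12, 6, 13, 0, 8, 17, 11, 10]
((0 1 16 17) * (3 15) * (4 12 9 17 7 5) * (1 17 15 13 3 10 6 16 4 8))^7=(0 17)(1 16 9 8 6 12 5 10 4 7 15)(3 13)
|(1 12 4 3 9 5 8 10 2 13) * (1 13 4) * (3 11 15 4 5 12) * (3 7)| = 60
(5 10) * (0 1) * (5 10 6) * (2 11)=(0 1)(2 11)(5 6)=[1, 0, 11, 3, 4, 6, 5, 7, 8, 9, 10, 2]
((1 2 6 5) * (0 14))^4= ((0 14)(1 2 6 5))^4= (14)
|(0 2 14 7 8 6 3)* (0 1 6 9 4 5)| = 24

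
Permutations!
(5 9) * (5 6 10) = [0, 1, 2, 3, 4, 9, 10, 7, 8, 6, 5] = (5 9 6 10)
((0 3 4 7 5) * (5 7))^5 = ((7)(0 3 4 5))^5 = (7)(0 3 4 5)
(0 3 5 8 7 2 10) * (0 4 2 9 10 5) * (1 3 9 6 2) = (0 9 10 4 1 3)(2 5 8 7 6) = [9, 3, 5, 0, 1, 8, 2, 6, 7, 10, 4]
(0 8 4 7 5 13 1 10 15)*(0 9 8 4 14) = (0 4 7 5 13 1 10 15 9 8 14) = [4, 10, 2, 3, 7, 13, 6, 5, 14, 8, 15, 11, 12, 1, 0, 9]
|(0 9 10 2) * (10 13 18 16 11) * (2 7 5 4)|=|(0 9 13 18 16 11 10 7 5 4 2)|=11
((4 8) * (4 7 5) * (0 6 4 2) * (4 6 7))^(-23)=(0 7 5 2)(4 8)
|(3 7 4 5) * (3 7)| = 3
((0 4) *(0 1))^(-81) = (4)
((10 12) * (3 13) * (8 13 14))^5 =((3 14 8 13)(10 12))^5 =(3 14 8 13)(10 12)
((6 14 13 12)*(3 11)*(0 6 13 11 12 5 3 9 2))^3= ((0 6 14 11 9 2)(3 12 13 5))^3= (0 11)(2 14)(3 5 13 12)(6 9)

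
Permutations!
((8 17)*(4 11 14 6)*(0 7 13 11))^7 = (8 17)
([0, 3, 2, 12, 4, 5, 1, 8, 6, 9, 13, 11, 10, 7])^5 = (1 7 12 6 13 3 8 10)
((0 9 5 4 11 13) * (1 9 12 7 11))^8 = (0 11 12 13 7)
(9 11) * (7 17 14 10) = [0, 1, 2, 3, 4, 5, 6, 17, 8, 11, 7, 9, 12, 13, 10, 15, 16, 14] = (7 17 14 10)(9 11)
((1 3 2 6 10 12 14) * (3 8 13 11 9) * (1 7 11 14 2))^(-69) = ((1 8 13 14 7 11 9 3)(2 6 10 12))^(-69) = (1 14 9 8 7 3 13 11)(2 12 10 6)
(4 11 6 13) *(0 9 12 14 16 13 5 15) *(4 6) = (0 9 12 14 16 13 6 5 15)(4 11) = [9, 1, 2, 3, 11, 15, 5, 7, 8, 12, 10, 4, 14, 6, 16, 0, 13]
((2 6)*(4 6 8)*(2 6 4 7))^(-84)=(8)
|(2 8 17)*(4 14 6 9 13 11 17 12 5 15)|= 12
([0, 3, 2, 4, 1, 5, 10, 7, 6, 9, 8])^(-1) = (1 4 3)(6 8 10)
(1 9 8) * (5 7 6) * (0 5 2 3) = (0 5 7 6 2 3)(1 9 8) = [5, 9, 3, 0, 4, 7, 2, 6, 1, 8]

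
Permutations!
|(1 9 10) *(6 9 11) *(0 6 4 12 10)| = |(0 6 9)(1 11 4 12 10)| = 15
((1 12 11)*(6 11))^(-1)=(1 11 6 12)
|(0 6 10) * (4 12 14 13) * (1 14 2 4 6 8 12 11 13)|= 18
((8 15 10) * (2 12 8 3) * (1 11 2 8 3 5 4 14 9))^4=((1 11 2 12 3 8 15 10 5 4 14 9))^4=(1 3 5)(2 15 14)(4 11 8)(9 12 10)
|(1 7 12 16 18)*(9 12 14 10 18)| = |(1 7 14 10 18)(9 12 16)| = 15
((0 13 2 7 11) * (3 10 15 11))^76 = ((0 13 2 7 3 10 15 11))^76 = (0 3)(2 15)(7 11)(10 13)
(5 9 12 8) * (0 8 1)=[8, 0, 2, 3, 4, 9, 6, 7, 5, 12, 10, 11, 1]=(0 8 5 9 12 1)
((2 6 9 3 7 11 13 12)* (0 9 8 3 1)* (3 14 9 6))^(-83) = ((0 6 8 14 9 1)(2 3 7 11 13 12))^(-83) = (0 6 8 14 9 1)(2 3 7 11 13 12)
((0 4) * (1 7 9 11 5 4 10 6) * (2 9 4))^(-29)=((0 10 6 1 7 4)(2 9 11 5))^(-29)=(0 10 6 1 7 4)(2 5 11 9)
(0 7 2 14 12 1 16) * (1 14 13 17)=[7, 16, 13, 3, 4, 5, 6, 2, 8, 9, 10, 11, 14, 17, 12, 15, 0, 1]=(0 7 2 13 17 1 16)(12 14)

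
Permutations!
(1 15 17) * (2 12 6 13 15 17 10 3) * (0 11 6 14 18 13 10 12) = (0 11 6 10 3 2)(1 17)(12 14 18 13 15) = [11, 17, 0, 2, 4, 5, 10, 7, 8, 9, 3, 6, 14, 15, 18, 12, 16, 1, 13]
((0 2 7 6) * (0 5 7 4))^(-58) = ((0 2 4)(5 7 6))^(-58) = (0 4 2)(5 6 7)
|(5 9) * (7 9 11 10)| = 5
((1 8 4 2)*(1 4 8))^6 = (8)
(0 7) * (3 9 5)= (0 7)(3 9 5)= [7, 1, 2, 9, 4, 3, 6, 0, 8, 5]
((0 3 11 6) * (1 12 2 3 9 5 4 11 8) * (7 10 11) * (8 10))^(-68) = (0 10 12 7 9 11 2 8 5 6 3 1 4) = ((0 9 5 4 7 8 1 12 2 3 10 11 6))^(-68)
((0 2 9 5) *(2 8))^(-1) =(0 5 9 2 8)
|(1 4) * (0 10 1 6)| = 5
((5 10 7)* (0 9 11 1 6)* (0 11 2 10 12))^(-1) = (0 12 5 7 10 2 9)(1 11 6)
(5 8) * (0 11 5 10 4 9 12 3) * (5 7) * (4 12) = (0 11 7 5 8 10 12 3)(4 9) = [11, 1, 2, 0, 9, 8, 6, 5, 10, 4, 12, 7, 3]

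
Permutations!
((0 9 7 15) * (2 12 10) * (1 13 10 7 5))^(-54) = ((0 9 5 1 13 10 2 12 7 15))^(-54) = (0 2 5 7 13)(1 15 10 9 12)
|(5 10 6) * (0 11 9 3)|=12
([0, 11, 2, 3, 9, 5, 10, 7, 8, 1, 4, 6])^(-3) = [0, 10, 2, 3, 11, 5, 9, 7, 8, 6, 1, 4]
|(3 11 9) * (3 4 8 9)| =6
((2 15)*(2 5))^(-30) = ((2 15 5))^(-30) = (15)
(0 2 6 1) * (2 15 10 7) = (0 15 10 7 2 6 1) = [15, 0, 6, 3, 4, 5, 1, 2, 8, 9, 7, 11, 12, 13, 14, 10]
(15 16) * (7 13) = (7 13)(15 16) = [0, 1, 2, 3, 4, 5, 6, 13, 8, 9, 10, 11, 12, 7, 14, 16, 15]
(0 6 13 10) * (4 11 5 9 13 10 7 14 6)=(0 4 11 5 9 13 7 14 6 10)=[4, 1, 2, 3, 11, 9, 10, 14, 8, 13, 0, 5, 12, 7, 6]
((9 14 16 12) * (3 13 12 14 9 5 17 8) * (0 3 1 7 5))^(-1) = ((0 3 13 12)(1 7 5 17 8)(14 16))^(-1) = (0 12 13 3)(1 8 17 5 7)(14 16)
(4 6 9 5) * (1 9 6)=(1 9 5 4)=[0, 9, 2, 3, 1, 4, 6, 7, 8, 5]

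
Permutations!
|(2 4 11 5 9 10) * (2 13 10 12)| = 6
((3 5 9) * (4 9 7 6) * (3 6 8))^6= ((3 5 7 8)(4 9 6))^6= (9)(3 7)(5 8)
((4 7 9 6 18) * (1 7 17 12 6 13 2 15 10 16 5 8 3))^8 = ((1 7 9 13 2 15 10 16 5 8 3)(4 17 12 6 18))^8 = (1 5 15 9 3 16 2 7 8 10 13)(4 6 17 18 12)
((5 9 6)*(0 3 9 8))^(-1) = ((0 3 9 6 5 8))^(-1) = (0 8 5 6 9 3)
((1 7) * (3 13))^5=(1 7)(3 13)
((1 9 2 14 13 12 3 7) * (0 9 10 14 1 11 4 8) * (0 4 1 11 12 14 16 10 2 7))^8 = (16)(0 12 9 3 7)(1 11 2) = ((0 9 7 12 3)(1 2 11)(4 8)(10 16)(13 14))^8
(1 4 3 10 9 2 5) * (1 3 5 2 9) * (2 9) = (1 4 5 3 10)(2 9) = [0, 4, 9, 10, 5, 3, 6, 7, 8, 2, 1]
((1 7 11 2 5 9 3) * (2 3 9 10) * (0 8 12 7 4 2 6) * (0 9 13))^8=((0 8 12 7 11 3 1 4 2 5 10 6 9 13))^8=(0 2 12 10 11 9 1)(3 13 4 8 5 7 6)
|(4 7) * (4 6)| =3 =|(4 7 6)|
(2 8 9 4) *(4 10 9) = (2 8 4)(9 10) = [0, 1, 8, 3, 2, 5, 6, 7, 4, 10, 9]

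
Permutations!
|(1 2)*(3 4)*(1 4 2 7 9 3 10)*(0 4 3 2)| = 8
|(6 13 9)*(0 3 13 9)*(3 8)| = 4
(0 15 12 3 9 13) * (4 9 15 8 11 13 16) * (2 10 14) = (0 8 11 13)(2 10 14)(3 15 12)(4 9 16) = [8, 1, 10, 15, 9, 5, 6, 7, 11, 16, 14, 13, 3, 0, 2, 12, 4]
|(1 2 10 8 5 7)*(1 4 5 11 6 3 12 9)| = 9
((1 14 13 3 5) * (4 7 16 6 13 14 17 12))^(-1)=(1 5 3 13 6 16 7 4 12 17)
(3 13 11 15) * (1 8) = [0, 8, 2, 13, 4, 5, 6, 7, 1, 9, 10, 15, 12, 11, 14, 3] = (1 8)(3 13 11 15)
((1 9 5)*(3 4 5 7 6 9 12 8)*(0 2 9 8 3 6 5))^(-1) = ((0 2 9 7 5 1 12 3 4)(6 8))^(-1) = (0 4 3 12 1 5 7 9 2)(6 8)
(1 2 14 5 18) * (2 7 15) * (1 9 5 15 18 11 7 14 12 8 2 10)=(1 14 15 10)(2 12 8)(5 11 7 18 9)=[0, 14, 12, 3, 4, 11, 6, 18, 2, 5, 1, 7, 8, 13, 15, 10, 16, 17, 9]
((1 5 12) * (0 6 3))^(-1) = ((0 6 3)(1 5 12))^(-1) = (0 3 6)(1 12 5)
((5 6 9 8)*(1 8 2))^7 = (1 8 5 6 9 2)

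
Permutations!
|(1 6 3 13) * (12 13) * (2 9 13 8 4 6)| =20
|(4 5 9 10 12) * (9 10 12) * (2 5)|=6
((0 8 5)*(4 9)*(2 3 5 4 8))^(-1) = (0 5 3 2)(4 8 9)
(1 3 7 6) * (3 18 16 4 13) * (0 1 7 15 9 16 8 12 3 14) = (0 1 18 8 12 3 15 9 16 4 13 14)(6 7) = [1, 18, 2, 15, 13, 5, 7, 6, 12, 16, 10, 11, 3, 14, 0, 9, 4, 17, 8]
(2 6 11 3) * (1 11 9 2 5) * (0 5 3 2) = [5, 11, 6, 3, 4, 1, 9, 7, 8, 0, 10, 2] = (0 5 1 11 2 6 9)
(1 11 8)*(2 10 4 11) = (1 2 10 4 11 8) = [0, 2, 10, 3, 11, 5, 6, 7, 1, 9, 4, 8]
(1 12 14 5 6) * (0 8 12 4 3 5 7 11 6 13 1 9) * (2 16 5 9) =[8, 4, 16, 9, 3, 13, 2, 11, 12, 0, 10, 6, 14, 1, 7, 15, 5] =(0 8 12 14 7 11 6 2 16 5 13 1 4 3 9)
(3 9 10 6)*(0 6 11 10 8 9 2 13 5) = (0 6 3 2 13 5)(8 9)(10 11) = [6, 1, 13, 2, 4, 0, 3, 7, 9, 8, 11, 10, 12, 5]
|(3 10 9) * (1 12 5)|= 3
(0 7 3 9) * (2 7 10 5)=(0 10 5 2 7 3 9)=[10, 1, 7, 9, 4, 2, 6, 3, 8, 0, 5]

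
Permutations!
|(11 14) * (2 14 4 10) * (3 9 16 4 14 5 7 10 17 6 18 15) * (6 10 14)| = 14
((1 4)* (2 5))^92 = ((1 4)(2 5))^92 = (5)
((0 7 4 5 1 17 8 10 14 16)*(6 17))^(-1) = ((0 7 4 5 1 6 17 8 10 14 16))^(-1) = (0 16 14 10 8 17 6 1 5 4 7)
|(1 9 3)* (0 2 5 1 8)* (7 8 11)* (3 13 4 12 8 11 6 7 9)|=13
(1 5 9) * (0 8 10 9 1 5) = [8, 0, 2, 3, 4, 1, 6, 7, 10, 5, 9] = (0 8 10 9 5 1)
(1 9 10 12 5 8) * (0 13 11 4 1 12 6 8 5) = (0 13 11 4 1 9 10 6 8 12) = [13, 9, 2, 3, 1, 5, 8, 7, 12, 10, 6, 4, 0, 11]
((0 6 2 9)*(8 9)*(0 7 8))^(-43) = ((0 6 2)(7 8 9))^(-43) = (0 2 6)(7 9 8)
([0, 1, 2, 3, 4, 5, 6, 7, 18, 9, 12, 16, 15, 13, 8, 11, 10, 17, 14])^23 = (8 14 18)(10 11 12 16 15)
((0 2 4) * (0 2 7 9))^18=((0 7 9)(2 4))^18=(9)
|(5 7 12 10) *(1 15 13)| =12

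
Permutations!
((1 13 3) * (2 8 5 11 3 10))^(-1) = (1 3 11 5 8 2 10 13)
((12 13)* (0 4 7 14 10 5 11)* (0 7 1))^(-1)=((0 4 1)(5 11 7 14 10)(12 13))^(-1)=(0 1 4)(5 10 14 7 11)(12 13)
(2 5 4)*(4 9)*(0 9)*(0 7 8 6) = (0 9 4 2 5 7 8 6) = [9, 1, 5, 3, 2, 7, 0, 8, 6, 4]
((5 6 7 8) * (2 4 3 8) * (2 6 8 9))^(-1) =(2 9 3 4)(5 8)(6 7)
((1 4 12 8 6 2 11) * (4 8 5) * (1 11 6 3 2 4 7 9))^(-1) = ((1 8 3 2 6 4 12 5 7 9))^(-1) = (1 9 7 5 12 4 6 2 3 8)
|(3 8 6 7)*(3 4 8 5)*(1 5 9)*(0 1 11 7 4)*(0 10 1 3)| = 24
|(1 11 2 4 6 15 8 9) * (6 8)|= 6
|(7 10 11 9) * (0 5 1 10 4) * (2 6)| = 8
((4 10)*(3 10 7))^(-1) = (3 7 4 10)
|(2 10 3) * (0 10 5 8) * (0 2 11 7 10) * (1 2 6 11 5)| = 14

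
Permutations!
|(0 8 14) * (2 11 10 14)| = |(0 8 2 11 10 14)| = 6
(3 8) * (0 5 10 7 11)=(0 5 10 7 11)(3 8)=[5, 1, 2, 8, 4, 10, 6, 11, 3, 9, 7, 0]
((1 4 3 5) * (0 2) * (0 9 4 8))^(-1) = (0 8 1 5 3 4 9 2)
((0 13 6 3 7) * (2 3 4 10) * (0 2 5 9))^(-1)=((0 13 6 4 10 5 9)(2 3 7))^(-1)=(0 9 5 10 4 6 13)(2 7 3)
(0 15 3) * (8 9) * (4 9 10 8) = (0 15 3)(4 9)(8 10) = [15, 1, 2, 0, 9, 5, 6, 7, 10, 4, 8, 11, 12, 13, 14, 3]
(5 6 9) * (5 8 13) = [0, 1, 2, 3, 4, 6, 9, 7, 13, 8, 10, 11, 12, 5] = (5 6 9 8 13)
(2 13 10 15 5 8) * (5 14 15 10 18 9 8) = [0, 1, 13, 3, 4, 5, 6, 7, 2, 8, 10, 11, 12, 18, 15, 14, 16, 17, 9] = (2 13 18 9 8)(14 15)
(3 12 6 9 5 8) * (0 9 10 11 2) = [9, 1, 0, 12, 4, 8, 10, 7, 3, 5, 11, 2, 6] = (0 9 5 8 3 12 6 10 11 2)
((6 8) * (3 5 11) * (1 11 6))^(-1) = (1 8 6 5 3 11)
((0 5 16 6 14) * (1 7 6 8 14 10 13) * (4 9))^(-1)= (0 14 8 16 5)(1 13 10 6 7)(4 9)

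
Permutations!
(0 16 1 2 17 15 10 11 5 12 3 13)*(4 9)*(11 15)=(0 16 1 2 17 11 5 12 3 13)(4 9)(10 15)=[16, 2, 17, 13, 9, 12, 6, 7, 8, 4, 15, 5, 3, 0, 14, 10, 1, 11]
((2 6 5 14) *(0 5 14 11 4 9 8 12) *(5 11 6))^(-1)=((0 11 4 9 8 12)(2 5 6 14))^(-1)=(0 12 8 9 4 11)(2 14 6 5)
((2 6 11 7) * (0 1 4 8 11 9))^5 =(0 7 1 2 4 6 8 9 11)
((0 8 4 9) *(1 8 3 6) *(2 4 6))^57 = ((0 3 2 4 9)(1 8 6))^57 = (0 2 9 3 4)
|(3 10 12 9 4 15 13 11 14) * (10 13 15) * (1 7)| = |(15)(1 7)(3 13 11 14)(4 10 12 9)| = 4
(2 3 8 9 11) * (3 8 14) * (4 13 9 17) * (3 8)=(2 3 14 8 17 4 13 9 11)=[0, 1, 3, 14, 13, 5, 6, 7, 17, 11, 10, 2, 12, 9, 8, 15, 16, 4]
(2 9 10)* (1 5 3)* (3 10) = [0, 5, 9, 1, 4, 10, 6, 7, 8, 3, 2] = (1 5 10 2 9 3)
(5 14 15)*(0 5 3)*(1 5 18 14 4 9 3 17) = (0 18 14 15 17 1 5 4 9 3) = [18, 5, 2, 0, 9, 4, 6, 7, 8, 3, 10, 11, 12, 13, 15, 17, 16, 1, 14]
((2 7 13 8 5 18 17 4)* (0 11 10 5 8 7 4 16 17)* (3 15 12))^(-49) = (0 11 10 5 18)(2 4)(3 12 15)(7 13)(16 17)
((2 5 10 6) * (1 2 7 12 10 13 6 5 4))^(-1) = (1 4 2)(5 10 12 7 6 13) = ((1 2 4)(5 13 6 7 12 10))^(-1)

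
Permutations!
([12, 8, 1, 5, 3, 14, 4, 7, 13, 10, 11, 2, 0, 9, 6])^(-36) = [0, 2, 11, 4, 6, 3, 14, 7, 1, 13, 9, 10, 12, 8, 5]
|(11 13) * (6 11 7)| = |(6 11 13 7)| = 4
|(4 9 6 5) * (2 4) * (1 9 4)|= 5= |(1 9 6 5 2)|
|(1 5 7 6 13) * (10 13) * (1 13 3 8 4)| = |(13)(1 5 7 6 10 3 8 4)| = 8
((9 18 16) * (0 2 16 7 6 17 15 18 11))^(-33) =(0 16 11 2 9)(6 15 7 17 18)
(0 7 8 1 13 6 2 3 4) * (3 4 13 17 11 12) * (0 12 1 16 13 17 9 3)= (0 7 8 16 13 6 2 4 12)(1 9 3 17 11)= [7, 9, 4, 17, 12, 5, 2, 8, 16, 3, 10, 1, 0, 6, 14, 15, 13, 11]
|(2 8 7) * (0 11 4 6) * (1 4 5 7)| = |(0 11 5 7 2 8 1 4 6)| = 9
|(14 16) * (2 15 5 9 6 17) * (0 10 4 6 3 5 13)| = 24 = |(0 10 4 6 17 2 15 13)(3 5 9)(14 16)|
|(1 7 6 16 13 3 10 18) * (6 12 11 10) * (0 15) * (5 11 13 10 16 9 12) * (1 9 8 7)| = |(0 15)(3 6 8 7 5 11 16 10 18 9 12 13)| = 12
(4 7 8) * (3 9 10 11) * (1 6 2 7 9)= [0, 6, 7, 1, 9, 5, 2, 8, 4, 10, 11, 3]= (1 6 2 7 8 4 9 10 11 3)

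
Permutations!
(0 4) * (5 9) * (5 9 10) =(0 4)(5 10) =[4, 1, 2, 3, 0, 10, 6, 7, 8, 9, 5]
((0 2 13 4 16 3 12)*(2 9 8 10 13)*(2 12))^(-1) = (0 12 2 3 16 4 13 10 8 9)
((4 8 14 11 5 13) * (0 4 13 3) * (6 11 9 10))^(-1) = (0 3 5 11 6 10 9 14 8 4)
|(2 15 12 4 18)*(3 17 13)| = 15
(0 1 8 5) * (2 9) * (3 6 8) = [1, 3, 9, 6, 4, 0, 8, 7, 5, 2] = (0 1 3 6 8 5)(2 9)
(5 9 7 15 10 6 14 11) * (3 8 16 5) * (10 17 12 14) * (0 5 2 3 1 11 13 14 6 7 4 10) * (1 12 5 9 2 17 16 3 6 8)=[9, 11, 6, 1, 10, 2, 0, 15, 3, 4, 7, 12, 8, 14, 13, 16, 17, 5]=(0 9 4 10 7 15 16 17 5 2 6)(1 11 12 8 3)(13 14)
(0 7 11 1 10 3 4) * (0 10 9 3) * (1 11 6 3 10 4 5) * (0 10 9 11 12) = (0 7 6 3 5 1 11 12) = [7, 11, 2, 5, 4, 1, 3, 6, 8, 9, 10, 12, 0]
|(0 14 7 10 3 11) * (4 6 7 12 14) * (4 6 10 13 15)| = |(0 6 7 13 15 4 10 3 11)(12 14)| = 18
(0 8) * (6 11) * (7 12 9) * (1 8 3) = [3, 8, 2, 1, 4, 5, 11, 12, 0, 7, 10, 6, 9] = (0 3 1 8)(6 11)(7 12 9)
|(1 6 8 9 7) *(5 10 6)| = |(1 5 10 6 8 9 7)| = 7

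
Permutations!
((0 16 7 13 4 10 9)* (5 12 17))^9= (17)(0 7 4 9 16 13 10)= ((0 16 7 13 4 10 9)(5 12 17))^9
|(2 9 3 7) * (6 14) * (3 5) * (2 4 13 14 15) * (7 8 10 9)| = |(2 7 4 13 14 6 15)(3 8 10 9 5)| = 35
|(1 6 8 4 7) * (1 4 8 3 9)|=4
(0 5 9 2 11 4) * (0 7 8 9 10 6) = (0 5 10 6)(2 11 4 7 8 9) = [5, 1, 11, 3, 7, 10, 0, 8, 9, 2, 6, 4]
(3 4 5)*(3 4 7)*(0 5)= [5, 1, 2, 7, 0, 4, 6, 3]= (0 5 4)(3 7)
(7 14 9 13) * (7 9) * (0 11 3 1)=[11, 0, 2, 1, 4, 5, 6, 14, 8, 13, 10, 3, 12, 9, 7]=(0 11 3 1)(7 14)(9 13)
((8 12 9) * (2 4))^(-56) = (8 12 9)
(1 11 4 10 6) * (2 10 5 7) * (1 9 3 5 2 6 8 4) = [0, 11, 10, 5, 2, 7, 9, 6, 4, 3, 8, 1] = (1 11)(2 10 8 4)(3 5 7 6 9)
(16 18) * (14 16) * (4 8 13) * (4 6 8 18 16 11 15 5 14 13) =[0, 1, 2, 3, 18, 14, 8, 7, 4, 9, 10, 15, 12, 6, 11, 5, 16, 17, 13] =(4 18 13 6 8)(5 14 11 15)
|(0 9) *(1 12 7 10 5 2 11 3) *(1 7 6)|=6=|(0 9)(1 12 6)(2 11 3 7 10 5)|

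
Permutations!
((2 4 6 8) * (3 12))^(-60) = ((2 4 6 8)(3 12))^(-60) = (12)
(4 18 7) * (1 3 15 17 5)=(1 3 15 17 5)(4 18 7)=[0, 3, 2, 15, 18, 1, 6, 4, 8, 9, 10, 11, 12, 13, 14, 17, 16, 5, 7]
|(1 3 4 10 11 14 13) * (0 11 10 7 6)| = 9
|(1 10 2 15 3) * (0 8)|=|(0 8)(1 10 2 15 3)|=10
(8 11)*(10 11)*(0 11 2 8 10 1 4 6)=(0 11 10 2 8 1 4 6)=[11, 4, 8, 3, 6, 5, 0, 7, 1, 9, 2, 10]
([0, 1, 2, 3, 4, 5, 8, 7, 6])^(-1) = [0, 1, 2, 3, 4, 5, 8, 7, 6]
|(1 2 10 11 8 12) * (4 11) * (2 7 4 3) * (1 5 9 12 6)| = 6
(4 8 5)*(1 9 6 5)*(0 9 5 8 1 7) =(0 9 6 8 7)(1 5 4) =[9, 5, 2, 3, 1, 4, 8, 0, 7, 6]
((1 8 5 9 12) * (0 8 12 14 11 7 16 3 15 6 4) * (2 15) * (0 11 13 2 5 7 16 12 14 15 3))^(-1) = ((0 8 7 12 1 14 13 2 3 5 9 15 6 4 11 16))^(-1) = (0 16 11 4 6 15 9 5 3 2 13 14 1 12 7 8)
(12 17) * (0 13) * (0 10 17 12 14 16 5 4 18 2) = [13, 1, 0, 3, 18, 4, 6, 7, 8, 9, 17, 11, 12, 10, 16, 15, 5, 14, 2] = (0 13 10 17 14 16 5 4 18 2)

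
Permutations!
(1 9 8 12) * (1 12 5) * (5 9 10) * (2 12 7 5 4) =(1 10 4 2 12 7 5)(8 9) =[0, 10, 12, 3, 2, 1, 6, 5, 9, 8, 4, 11, 7]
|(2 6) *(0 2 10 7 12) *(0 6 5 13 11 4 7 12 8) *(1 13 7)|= |(0 2 5 7 8)(1 13 11 4)(6 10 12)|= 60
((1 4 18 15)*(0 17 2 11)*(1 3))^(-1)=((0 17 2 11)(1 4 18 15 3))^(-1)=(0 11 2 17)(1 3 15 18 4)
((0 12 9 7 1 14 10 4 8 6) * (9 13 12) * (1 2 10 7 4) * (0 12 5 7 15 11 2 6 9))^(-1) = (1 10 2 11 15 14)(4 9 8)(5 13 12 6 7)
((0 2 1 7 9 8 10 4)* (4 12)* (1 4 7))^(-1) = ((0 2 4)(7 9 8 10 12))^(-1) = (0 4 2)(7 12 10 8 9)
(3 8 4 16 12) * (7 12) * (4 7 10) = (3 8 7 12)(4 16 10) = [0, 1, 2, 8, 16, 5, 6, 12, 7, 9, 4, 11, 3, 13, 14, 15, 10]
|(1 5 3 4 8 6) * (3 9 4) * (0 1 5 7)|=15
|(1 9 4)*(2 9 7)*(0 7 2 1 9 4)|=6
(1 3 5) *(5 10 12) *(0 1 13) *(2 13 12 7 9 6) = [1, 3, 13, 10, 4, 12, 2, 9, 8, 6, 7, 11, 5, 0] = (0 1 3 10 7 9 6 2 13)(5 12)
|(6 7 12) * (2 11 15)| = |(2 11 15)(6 7 12)| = 3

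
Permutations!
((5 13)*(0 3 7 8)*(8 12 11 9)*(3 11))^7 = ((0 11 9 8)(3 7 12)(5 13))^7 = (0 8 9 11)(3 7 12)(5 13)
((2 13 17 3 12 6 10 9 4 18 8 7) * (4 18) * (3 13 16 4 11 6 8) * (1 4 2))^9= ((1 4 11 6 10 9 18 3 12 8 7)(2 16)(13 17))^9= (1 8 3 9 6 4 7 12 18 10 11)(2 16)(13 17)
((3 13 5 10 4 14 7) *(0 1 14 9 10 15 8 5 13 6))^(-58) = (0 14 3)(1 7 6)(4 10 9)(5 8 15) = ((0 1 14 7 3 6)(4 9 10)(5 15 8))^(-58)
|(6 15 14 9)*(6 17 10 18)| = 7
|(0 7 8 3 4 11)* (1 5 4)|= |(0 7 8 3 1 5 4 11)|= 8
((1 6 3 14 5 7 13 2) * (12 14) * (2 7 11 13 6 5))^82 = (1 11 7 3 14)(2 5 13 6 12)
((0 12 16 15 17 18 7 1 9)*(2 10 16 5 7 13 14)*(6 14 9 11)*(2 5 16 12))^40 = ((0 2 10 12 16 15 17 18 13 9)(1 11 6 14 5 7))^40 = (18)(1 5 6)(7 14 11)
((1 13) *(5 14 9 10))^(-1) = (1 13)(5 10 9 14)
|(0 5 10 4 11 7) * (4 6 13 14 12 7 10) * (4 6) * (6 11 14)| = 8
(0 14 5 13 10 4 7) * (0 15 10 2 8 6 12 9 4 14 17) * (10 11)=(0 17)(2 8 6 12 9 4 7 15 11 10 14 5 13)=[17, 1, 8, 3, 7, 13, 12, 15, 6, 4, 14, 10, 9, 2, 5, 11, 16, 0]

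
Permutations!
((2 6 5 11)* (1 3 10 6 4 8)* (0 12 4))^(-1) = ((0 12 4 8 1 3 10 6 5 11 2))^(-1) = (0 2 11 5 6 10 3 1 8 4 12)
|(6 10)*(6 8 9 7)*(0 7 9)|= 5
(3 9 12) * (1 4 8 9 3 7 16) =[0, 4, 2, 3, 8, 5, 6, 16, 9, 12, 10, 11, 7, 13, 14, 15, 1] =(1 4 8 9 12 7 16)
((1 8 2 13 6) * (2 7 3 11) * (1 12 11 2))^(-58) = ((1 8 7 3 2 13 6 12 11))^(-58) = (1 13 8 6 7 12 3 11 2)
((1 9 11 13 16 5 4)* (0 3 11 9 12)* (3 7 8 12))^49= (16)(0 7 8 12)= ((0 7 8 12)(1 3 11 13 16 5 4))^49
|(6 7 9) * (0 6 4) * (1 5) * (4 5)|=7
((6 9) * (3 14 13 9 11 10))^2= ((3 14 13 9 6 11 10))^2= (3 13 6 10 14 9 11)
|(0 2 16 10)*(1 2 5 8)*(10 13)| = 8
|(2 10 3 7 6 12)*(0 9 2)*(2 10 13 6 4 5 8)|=12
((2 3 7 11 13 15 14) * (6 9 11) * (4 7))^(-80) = ((2 3 4 7 6 9 11 13 15 14))^(-80) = (15)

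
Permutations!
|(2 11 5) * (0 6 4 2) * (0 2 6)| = 6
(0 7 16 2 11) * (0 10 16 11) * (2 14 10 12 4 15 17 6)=(0 7 11 12 4 15 17 6 2)(10 16 14)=[7, 1, 0, 3, 15, 5, 2, 11, 8, 9, 16, 12, 4, 13, 10, 17, 14, 6]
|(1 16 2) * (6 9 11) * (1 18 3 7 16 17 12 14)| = 60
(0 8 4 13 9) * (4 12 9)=(0 8 12 9)(4 13)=[8, 1, 2, 3, 13, 5, 6, 7, 12, 0, 10, 11, 9, 4]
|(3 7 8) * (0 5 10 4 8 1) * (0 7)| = 6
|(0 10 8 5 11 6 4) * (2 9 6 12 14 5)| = 28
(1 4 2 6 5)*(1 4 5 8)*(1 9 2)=[0, 5, 6, 3, 1, 4, 8, 7, 9, 2]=(1 5 4)(2 6 8 9)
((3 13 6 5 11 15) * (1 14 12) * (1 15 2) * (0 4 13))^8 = (0 14 5)(1 6 3)(2 13 15)(4 12 11)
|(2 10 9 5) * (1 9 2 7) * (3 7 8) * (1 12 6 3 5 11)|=|(1 9 11)(2 10)(3 7 12 6)(5 8)|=12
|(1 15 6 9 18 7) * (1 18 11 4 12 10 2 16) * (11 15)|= 42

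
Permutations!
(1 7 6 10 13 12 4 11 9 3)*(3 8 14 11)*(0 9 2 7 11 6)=(0 9 8 14 6 10 13 12 4 3 1 11 2 7)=[9, 11, 7, 1, 3, 5, 10, 0, 14, 8, 13, 2, 4, 12, 6]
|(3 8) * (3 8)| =|(8)| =1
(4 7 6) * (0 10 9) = (0 10 9)(4 7 6) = [10, 1, 2, 3, 7, 5, 4, 6, 8, 0, 9]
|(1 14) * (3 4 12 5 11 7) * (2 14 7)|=|(1 7 3 4 12 5 11 2 14)|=9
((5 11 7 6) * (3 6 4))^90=((3 6 5 11 7 4))^90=(11)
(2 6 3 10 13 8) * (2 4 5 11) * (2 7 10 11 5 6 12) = (2 12)(3 11 7 10 13 8 4 6) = [0, 1, 12, 11, 6, 5, 3, 10, 4, 9, 13, 7, 2, 8]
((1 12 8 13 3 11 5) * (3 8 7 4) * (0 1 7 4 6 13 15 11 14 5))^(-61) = ((0 1 12 4 3 14 5 7 6 13 8 15 11))^(-61) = (0 3 6 11 4 7 15 12 5 8 1 14 13)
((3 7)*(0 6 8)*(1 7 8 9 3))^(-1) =(0 8 3 9 6)(1 7)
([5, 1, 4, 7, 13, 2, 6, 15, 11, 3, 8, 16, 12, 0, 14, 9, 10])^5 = [0, 1, 2, 7, 4, 5, 6, 15, 11, 3, 8, 16, 12, 13, 14, 9, 10]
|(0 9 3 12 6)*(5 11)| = |(0 9 3 12 6)(5 11)| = 10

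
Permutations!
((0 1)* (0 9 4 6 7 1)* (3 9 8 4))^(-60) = (9)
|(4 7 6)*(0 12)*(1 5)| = |(0 12)(1 5)(4 7 6)| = 6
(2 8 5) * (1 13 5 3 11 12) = (1 13 5 2 8 3 11 12) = [0, 13, 8, 11, 4, 2, 6, 7, 3, 9, 10, 12, 1, 5]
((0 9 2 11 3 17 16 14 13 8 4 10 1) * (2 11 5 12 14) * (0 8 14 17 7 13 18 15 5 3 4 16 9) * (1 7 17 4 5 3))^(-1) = ((1 8 16 2)(3 17 9 11 5 12 4 10 7 13 14 18 15))^(-1) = (1 2 16 8)(3 15 18 14 13 7 10 4 12 5 11 9 17)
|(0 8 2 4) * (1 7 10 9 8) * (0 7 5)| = 6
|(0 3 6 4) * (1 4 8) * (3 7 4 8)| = |(0 7 4)(1 8)(3 6)| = 6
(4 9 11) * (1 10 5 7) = (1 10 5 7)(4 9 11) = [0, 10, 2, 3, 9, 7, 6, 1, 8, 11, 5, 4]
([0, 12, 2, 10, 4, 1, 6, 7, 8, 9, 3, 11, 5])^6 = [0, 1, 2, 3, 4, 5, 6, 7, 8, 9, 10, 11, 12]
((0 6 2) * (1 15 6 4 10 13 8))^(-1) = ((0 4 10 13 8 1 15 6 2))^(-1) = (0 2 6 15 1 8 13 10 4)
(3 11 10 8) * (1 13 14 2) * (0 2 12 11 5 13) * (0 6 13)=(0 2 1 6 13 14 12 11 10 8 3 5)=[2, 6, 1, 5, 4, 0, 13, 7, 3, 9, 8, 10, 11, 14, 12]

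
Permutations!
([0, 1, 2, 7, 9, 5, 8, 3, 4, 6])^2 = (4 6)(8 9)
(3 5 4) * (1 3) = [0, 3, 2, 5, 1, 4] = (1 3 5 4)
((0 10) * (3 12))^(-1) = (0 10)(3 12) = ((0 10)(3 12))^(-1)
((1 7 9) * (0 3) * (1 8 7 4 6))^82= (1 4 6)(7 9 8)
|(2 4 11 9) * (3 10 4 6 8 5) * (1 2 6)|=|(1 2)(3 10 4 11 9 6 8 5)|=8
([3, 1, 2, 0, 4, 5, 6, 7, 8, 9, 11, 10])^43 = (0 3)(10 11)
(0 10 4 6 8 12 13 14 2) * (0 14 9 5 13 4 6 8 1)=(0 10 6 1)(2 14)(4 8 12)(5 13 9)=[10, 0, 14, 3, 8, 13, 1, 7, 12, 5, 6, 11, 4, 9, 2]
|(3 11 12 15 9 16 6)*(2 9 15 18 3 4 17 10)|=|(2 9 16 6 4 17 10)(3 11 12 18)|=28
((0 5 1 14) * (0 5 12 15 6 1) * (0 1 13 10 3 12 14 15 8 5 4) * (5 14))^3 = ((0 5 1 15 6 13 10 3 12 8 14 4))^3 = (0 15 10 8)(1 13 12 4)(3 14 5 6)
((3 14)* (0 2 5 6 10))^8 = ((0 2 5 6 10)(3 14))^8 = (14)(0 6 2 10 5)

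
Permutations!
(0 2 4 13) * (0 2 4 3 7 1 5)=[4, 5, 3, 7, 13, 0, 6, 1, 8, 9, 10, 11, 12, 2]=(0 4 13 2 3 7 1 5)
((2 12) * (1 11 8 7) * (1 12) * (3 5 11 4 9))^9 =(1 2 12 7 8 11 5 3 9 4)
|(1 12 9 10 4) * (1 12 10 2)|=|(1 10 4 12 9 2)|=6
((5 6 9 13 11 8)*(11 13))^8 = (13)(5 11 6 8 9)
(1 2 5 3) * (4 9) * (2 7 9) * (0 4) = (0 4 2 5 3 1 7 9) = [4, 7, 5, 1, 2, 3, 6, 9, 8, 0]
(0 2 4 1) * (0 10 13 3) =(0 2 4 1 10 13 3) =[2, 10, 4, 0, 1, 5, 6, 7, 8, 9, 13, 11, 12, 3]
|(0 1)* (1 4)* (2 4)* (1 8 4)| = |(0 2 1)(4 8)| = 6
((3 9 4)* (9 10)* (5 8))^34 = (3 9)(4 10)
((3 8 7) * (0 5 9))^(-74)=((0 5 9)(3 8 7))^(-74)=(0 5 9)(3 8 7)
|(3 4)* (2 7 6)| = 6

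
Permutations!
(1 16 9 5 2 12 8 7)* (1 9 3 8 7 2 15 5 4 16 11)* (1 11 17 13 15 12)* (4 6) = (1 17 13 15 5 12 7 9 6 4 16 3 8 2) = [0, 17, 1, 8, 16, 12, 4, 9, 2, 6, 10, 11, 7, 15, 14, 5, 3, 13]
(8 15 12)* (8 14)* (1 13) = [0, 13, 2, 3, 4, 5, 6, 7, 15, 9, 10, 11, 14, 1, 8, 12] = (1 13)(8 15 12 14)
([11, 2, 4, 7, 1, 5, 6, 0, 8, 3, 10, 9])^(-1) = (0 7 3 9 11)(1 4 2)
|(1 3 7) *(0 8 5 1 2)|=|(0 8 5 1 3 7 2)|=7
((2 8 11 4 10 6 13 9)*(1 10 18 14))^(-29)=(1 9 4 10 2 18 6 8 14 13 11)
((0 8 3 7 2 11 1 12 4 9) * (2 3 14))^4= (0 11 9 2 4 14 12 8 1)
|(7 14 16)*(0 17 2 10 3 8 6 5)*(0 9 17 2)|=9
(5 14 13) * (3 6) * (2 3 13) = (2 3 6 13 5 14) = [0, 1, 3, 6, 4, 14, 13, 7, 8, 9, 10, 11, 12, 5, 2]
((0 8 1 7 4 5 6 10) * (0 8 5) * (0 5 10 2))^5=((0 10 8 1 7 4 5 6 2))^5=(0 4 10 5 8 6 1 2 7)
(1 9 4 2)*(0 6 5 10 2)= (0 6 5 10 2 1 9 4)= [6, 9, 1, 3, 0, 10, 5, 7, 8, 4, 2]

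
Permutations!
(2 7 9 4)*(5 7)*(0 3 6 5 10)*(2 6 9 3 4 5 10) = [4, 1, 2, 9, 6, 7, 10, 3, 8, 5, 0] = (0 4 6 10)(3 9 5 7)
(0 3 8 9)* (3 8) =(0 8 9) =[8, 1, 2, 3, 4, 5, 6, 7, 9, 0]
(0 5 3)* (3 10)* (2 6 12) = (0 5 10 3)(2 6 12) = [5, 1, 6, 0, 4, 10, 12, 7, 8, 9, 3, 11, 2]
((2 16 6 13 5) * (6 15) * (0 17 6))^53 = (0 2 6 15 5 17 16 13)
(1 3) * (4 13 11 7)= (1 3)(4 13 11 7)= [0, 3, 2, 1, 13, 5, 6, 4, 8, 9, 10, 7, 12, 11]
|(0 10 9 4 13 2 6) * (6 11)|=8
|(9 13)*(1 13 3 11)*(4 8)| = 10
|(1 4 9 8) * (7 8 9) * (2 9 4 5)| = 7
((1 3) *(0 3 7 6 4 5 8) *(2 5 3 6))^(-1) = ((0 6 4 3 1 7 2 5 8))^(-1) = (0 8 5 2 7 1 3 4 6)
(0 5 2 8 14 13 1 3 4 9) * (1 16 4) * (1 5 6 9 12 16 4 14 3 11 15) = (0 6 9)(1 11 15)(2 8 3 5)(4 12 16 14 13) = [6, 11, 8, 5, 12, 2, 9, 7, 3, 0, 10, 15, 16, 4, 13, 1, 14]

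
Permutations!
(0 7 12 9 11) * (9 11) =(0 7 12 11) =[7, 1, 2, 3, 4, 5, 6, 12, 8, 9, 10, 0, 11]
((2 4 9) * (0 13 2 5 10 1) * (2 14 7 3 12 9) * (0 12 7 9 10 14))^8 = ((0 13)(1 12 10)(2 4)(3 7)(5 14 9))^8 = (1 10 12)(5 9 14)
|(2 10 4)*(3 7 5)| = 3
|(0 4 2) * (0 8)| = 4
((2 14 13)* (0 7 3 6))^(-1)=(0 6 3 7)(2 13 14)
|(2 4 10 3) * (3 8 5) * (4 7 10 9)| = 6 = |(2 7 10 8 5 3)(4 9)|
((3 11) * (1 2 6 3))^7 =(1 6 11 2 3)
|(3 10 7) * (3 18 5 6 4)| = |(3 10 7 18 5 6 4)| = 7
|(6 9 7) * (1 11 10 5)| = |(1 11 10 5)(6 9 7)| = 12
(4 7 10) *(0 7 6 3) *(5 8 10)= (0 7 5 8 10 4 6 3)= [7, 1, 2, 0, 6, 8, 3, 5, 10, 9, 4]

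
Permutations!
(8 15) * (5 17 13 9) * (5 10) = (5 17 13 9 10)(8 15) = [0, 1, 2, 3, 4, 17, 6, 7, 15, 10, 5, 11, 12, 9, 14, 8, 16, 13]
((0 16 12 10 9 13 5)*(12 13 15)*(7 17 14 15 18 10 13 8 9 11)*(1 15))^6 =(0 11 12 9 14)(1 16 7 13 18)(5 10 15 8 17)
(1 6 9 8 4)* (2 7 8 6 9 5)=(1 9 6 5 2 7 8 4)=[0, 9, 7, 3, 1, 2, 5, 8, 4, 6]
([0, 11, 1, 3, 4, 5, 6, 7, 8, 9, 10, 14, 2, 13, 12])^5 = [0, 1, 2, 3, 4, 5, 6, 7, 8, 9, 10, 11, 12, 13, 14]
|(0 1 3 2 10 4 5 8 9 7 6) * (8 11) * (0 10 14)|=40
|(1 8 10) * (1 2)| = |(1 8 10 2)| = 4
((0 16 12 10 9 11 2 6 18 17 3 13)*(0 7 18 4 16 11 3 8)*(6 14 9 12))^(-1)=((0 11 2 14 9 3 13 7 18 17 8)(4 16 6)(10 12))^(-1)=(0 8 17 18 7 13 3 9 14 2 11)(4 6 16)(10 12)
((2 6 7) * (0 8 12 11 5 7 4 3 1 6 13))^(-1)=((0 8 12 11 5 7 2 13)(1 6 4 3))^(-1)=(0 13 2 7 5 11 12 8)(1 3 4 6)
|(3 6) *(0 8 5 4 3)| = 6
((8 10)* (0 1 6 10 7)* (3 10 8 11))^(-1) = ((0 1 6 8 7)(3 10 11))^(-1) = (0 7 8 6 1)(3 11 10)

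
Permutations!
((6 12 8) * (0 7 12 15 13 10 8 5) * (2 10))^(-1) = ((0 7 12 5)(2 10 8 6 15 13))^(-1) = (0 5 12 7)(2 13 15 6 8 10)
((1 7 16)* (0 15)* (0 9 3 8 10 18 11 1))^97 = ((0 15 9 3 8 10 18 11 1 7 16))^97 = (0 7 11 10 3 15 16 1 18 8 9)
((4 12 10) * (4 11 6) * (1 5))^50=((1 5)(4 12 10 11 6))^50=(12)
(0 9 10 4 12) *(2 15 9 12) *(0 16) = (0 12 16)(2 15 9 10 4) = [12, 1, 15, 3, 2, 5, 6, 7, 8, 10, 4, 11, 16, 13, 14, 9, 0]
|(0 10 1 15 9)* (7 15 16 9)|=10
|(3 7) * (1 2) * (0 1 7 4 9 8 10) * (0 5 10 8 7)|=|(0 1 2)(3 4 9 7)(5 10)|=12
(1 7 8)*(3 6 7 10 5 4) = (1 10 5 4 3 6 7 8) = [0, 10, 2, 6, 3, 4, 7, 8, 1, 9, 5]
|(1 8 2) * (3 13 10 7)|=|(1 8 2)(3 13 10 7)|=12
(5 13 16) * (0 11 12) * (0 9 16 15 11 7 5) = (0 7 5 13 15 11 12 9 16) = [7, 1, 2, 3, 4, 13, 6, 5, 8, 16, 10, 12, 9, 15, 14, 11, 0]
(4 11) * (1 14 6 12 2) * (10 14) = (1 10 14 6 12 2)(4 11) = [0, 10, 1, 3, 11, 5, 12, 7, 8, 9, 14, 4, 2, 13, 6]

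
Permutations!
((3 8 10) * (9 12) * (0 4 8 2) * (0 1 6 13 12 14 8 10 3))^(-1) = ((0 4 10)(1 6 13 12 9 14 8 3 2))^(-1) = (0 10 4)(1 2 3 8 14 9 12 13 6)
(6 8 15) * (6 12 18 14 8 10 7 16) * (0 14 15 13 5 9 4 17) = (0 14 8 13 5 9 4 17)(6 10 7 16)(12 18 15) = [14, 1, 2, 3, 17, 9, 10, 16, 13, 4, 7, 11, 18, 5, 8, 12, 6, 0, 15]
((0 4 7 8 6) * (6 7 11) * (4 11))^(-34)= (0 6 11)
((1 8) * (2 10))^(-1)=(1 8)(2 10)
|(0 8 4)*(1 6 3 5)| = |(0 8 4)(1 6 3 5)| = 12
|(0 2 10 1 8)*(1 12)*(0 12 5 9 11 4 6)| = |(0 2 10 5 9 11 4 6)(1 8 12)| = 24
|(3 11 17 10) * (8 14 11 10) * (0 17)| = 10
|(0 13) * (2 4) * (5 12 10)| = 6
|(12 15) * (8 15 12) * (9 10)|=2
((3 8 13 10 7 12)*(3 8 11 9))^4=(3 11 9)(7 10 13 8 12)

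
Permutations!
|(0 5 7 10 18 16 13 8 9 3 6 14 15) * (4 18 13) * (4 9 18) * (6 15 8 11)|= |(0 5 7 10 13 11 6 14 8 18 16 9 3 15)|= 14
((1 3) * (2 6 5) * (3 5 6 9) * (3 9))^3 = ((9)(1 5 2 3))^3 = (9)(1 3 2 5)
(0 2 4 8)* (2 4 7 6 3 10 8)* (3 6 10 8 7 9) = (0 4 2 9 3 8)(7 10) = [4, 1, 9, 8, 2, 5, 6, 10, 0, 3, 7]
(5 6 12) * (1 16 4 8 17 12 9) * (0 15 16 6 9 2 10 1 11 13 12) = (0 15 16 4 8 17)(1 6 2 10)(5 9 11 13 12) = [15, 6, 10, 3, 8, 9, 2, 7, 17, 11, 1, 13, 5, 12, 14, 16, 4, 0]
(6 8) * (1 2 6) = [0, 2, 6, 3, 4, 5, 8, 7, 1] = (1 2 6 8)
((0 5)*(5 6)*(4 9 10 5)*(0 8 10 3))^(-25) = (5 10 8)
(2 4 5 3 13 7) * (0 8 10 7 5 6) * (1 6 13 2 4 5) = (0 8 10 7 4 13 1 6)(2 5 3) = [8, 6, 5, 2, 13, 3, 0, 4, 10, 9, 7, 11, 12, 1]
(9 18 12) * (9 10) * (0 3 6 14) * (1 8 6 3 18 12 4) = (0 18 4 1 8 6 14)(9 12 10) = [18, 8, 2, 3, 1, 5, 14, 7, 6, 12, 9, 11, 10, 13, 0, 15, 16, 17, 4]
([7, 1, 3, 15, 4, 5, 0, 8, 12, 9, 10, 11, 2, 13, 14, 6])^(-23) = [7, 1, 3, 15, 4, 5, 0, 8, 12, 9, 10, 11, 2, 13, 14, 6]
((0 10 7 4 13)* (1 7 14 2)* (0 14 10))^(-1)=(1 2 14 13 4 7)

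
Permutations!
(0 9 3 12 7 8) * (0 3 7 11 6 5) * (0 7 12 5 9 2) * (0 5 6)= (0 2 5 7 8 3 6 9 12 11)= [2, 1, 5, 6, 4, 7, 9, 8, 3, 12, 10, 0, 11]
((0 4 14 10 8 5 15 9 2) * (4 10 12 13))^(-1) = (0 2 9 15 5 8 10)(4 13 12 14)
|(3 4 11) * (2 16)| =6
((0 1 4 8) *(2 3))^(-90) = (0 4)(1 8)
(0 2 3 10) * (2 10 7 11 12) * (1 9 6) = (0 10)(1 9 6)(2 3 7 11 12) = [10, 9, 3, 7, 4, 5, 1, 11, 8, 6, 0, 12, 2]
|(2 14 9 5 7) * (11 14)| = |(2 11 14 9 5 7)| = 6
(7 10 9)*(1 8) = (1 8)(7 10 9) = [0, 8, 2, 3, 4, 5, 6, 10, 1, 7, 9]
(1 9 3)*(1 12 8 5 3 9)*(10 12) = (3 10 12 8 5) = [0, 1, 2, 10, 4, 3, 6, 7, 5, 9, 12, 11, 8]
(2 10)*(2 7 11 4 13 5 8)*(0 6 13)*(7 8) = (0 6 13 5 7 11 4)(2 10 8) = [6, 1, 10, 3, 0, 7, 13, 11, 2, 9, 8, 4, 12, 5]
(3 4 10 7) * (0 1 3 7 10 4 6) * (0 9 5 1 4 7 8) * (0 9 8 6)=(10)(0 4 7 6 8 9 5 1 3)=[4, 3, 2, 0, 7, 1, 8, 6, 9, 5, 10]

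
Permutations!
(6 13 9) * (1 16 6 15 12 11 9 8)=(1 16 6 13 8)(9 15 12 11)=[0, 16, 2, 3, 4, 5, 13, 7, 1, 15, 10, 9, 11, 8, 14, 12, 6]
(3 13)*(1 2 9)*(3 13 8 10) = (13)(1 2 9)(3 8 10) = [0, 2, 9, 8, 4, 5, 6, 7, 10, 1, 3, 11, 12, 13]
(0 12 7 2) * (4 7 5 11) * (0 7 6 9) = (0 12 5 11 4 6 9)(2 7) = [12, 1, 7, 3, 6, 11, 9, 2, 8, 0, 10, 4, 5]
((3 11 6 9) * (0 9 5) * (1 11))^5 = ((0 9 3 1 11 6 5))^5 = (0 6 1 9 5 11 3)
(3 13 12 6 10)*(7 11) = (3 13 12 6 10)(7 11) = [0, 1, 2, 13, 4, 5, 10, 11, 8, 9, 3, 7, 6, 12]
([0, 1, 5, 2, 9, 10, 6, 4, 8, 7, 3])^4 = (10)(4 9 7)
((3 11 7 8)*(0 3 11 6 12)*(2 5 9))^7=((0 3 6 12)(2 5 9)(7 8 11))^7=(0 12 6 3)(2 5 9)(7 8 11)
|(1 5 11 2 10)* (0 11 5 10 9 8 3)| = 6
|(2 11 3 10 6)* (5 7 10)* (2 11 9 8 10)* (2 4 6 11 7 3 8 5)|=12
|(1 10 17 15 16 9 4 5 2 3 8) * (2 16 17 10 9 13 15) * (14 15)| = 12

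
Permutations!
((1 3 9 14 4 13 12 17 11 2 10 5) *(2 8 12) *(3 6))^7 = (1 2 14 6 10 4 3 5 13 9)(8 11 17 12)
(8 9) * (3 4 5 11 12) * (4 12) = (3 12)(4 5 11)(8 9) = [0, 1, 2, 12, 5, 11, 6, 7, 9, 8, 10, 4, 3]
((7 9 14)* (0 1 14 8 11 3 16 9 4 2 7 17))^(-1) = (0 17 14 1)(2 4 7)(3 11 8 9 16)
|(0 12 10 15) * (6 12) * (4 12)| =6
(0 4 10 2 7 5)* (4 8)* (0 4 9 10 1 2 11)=(0 8 9 10 11)(1 2 7 5 4)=[8, 2, 7, 3, 1, 4, 6, 5, 9, 10, 11, 0]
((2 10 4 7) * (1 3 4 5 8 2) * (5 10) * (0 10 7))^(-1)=(0 4 3 1 7 10)(2 8 5)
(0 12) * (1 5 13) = (0 12)(1 5 13) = [12, 5, 2, 3, 4, 13, 6, 7, 8, 9, 10, 11, 0, 1]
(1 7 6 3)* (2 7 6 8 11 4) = (1 6 3)(2 7 8 11 4) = [0, 6, 7, 1, 2, 5, 3, 8, 11, 9, 10, 4]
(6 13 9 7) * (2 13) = [0, 1, 13, 3, 4, 5, 2, 6, 8, 7, 10, 11, 12, 9] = (2 13 9 7 6)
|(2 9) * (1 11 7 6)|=4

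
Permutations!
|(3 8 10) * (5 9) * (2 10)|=4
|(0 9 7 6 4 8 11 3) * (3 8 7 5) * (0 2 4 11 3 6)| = 10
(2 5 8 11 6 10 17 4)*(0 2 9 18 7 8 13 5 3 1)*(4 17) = (0 2 3 1)(4 9 18 7 8 11 6 10)(5 13) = [2, 0, 3, 1, 9, 13, 10, 8, 11, 18, 4, 6, 12, 5, 14, 15, 16, 17, 7]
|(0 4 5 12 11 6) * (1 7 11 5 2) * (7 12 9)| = |(0 4 2 1 12 5 9 7 11 6)| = 10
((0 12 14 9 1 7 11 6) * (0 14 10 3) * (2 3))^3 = (0 2 12 3 10)(1 6)(7 14)(9 11)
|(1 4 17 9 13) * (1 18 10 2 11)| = 9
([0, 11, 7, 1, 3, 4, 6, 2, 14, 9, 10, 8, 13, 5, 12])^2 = [0, 8, 2, 11, 1, 3, 6, 7, 12, 9, 10, 14, 5, 4, 13]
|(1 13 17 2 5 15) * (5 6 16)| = 8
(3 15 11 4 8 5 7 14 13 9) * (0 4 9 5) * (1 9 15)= [4, 9, 2, 1, 8, 7, 6, 14, 0, 3, 10, 15, 12, 5, 13, 11]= (0 4 8)(1 9 3)(5 7 14 13)(11 15)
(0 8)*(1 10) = [8, 10, 2, 3, 4, 5, 6, 7, 0, 9, 1] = (0 8)(1 10)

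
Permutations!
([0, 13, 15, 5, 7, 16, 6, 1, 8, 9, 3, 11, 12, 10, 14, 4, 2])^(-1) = (1 7 4 15 2 16 5 3 10 13)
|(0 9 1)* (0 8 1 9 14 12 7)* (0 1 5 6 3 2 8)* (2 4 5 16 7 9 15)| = 20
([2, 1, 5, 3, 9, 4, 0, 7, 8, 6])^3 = (0 4)(2 9)(5 6)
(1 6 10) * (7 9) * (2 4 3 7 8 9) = (1 6 10)(2 4 3 7)(8 9) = [0, 6, 4, 7, 3, 5, 10, 2, 9, 8, 1]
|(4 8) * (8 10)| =|(4 10 8)| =3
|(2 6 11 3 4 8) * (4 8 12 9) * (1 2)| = |(1 2 6 11 3 8)(4 12 9)| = 6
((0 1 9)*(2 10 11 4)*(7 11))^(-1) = ((0 1 9)(2 10 7 11 4))^(-1) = (0 9 1)(2 4 11 7 10)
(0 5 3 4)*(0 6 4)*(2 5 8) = [8, 1, 5, 0, 6, 3, 4, 7, 2] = (0 8 2 5 3)(4 6)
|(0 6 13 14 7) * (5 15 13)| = 7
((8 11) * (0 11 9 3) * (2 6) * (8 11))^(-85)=(11)(0 3 9 8)(2 6)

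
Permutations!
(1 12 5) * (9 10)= [0, 12, 2, 3, 4, 1, 6, 7, 8, 10, 9, 11, 5]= (1 12 5)(9 10)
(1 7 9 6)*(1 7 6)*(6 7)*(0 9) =[9, 7, 2, 3, 4, 5, 6, 0, 8, 1] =(0 9 1 7)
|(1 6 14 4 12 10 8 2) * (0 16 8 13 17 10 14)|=|(0 16 8 2 1 6)(4 12 14)(10 13 17)|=6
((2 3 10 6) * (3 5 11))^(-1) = ((2 5 11 3 10 6))^(-1) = (2 6 10 3 11 5)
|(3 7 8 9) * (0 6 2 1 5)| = 20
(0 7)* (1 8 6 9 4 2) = (0 7)(1 8 6 9 4 2) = [7, 8, 1, 3, 2, 5, 9, 0, 6, 4]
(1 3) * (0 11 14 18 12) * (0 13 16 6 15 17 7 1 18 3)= (0 11 14 3 18 12 13 16 6 15 17 7 1)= [11, 0, 2, 18, 4, 5, 15, 1, 8, 9, 10, 14, 13, 16, 3, 17, 6, 7, 12]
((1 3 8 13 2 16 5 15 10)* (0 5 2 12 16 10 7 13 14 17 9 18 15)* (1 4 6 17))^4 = ((0 5)(1 3 8 14)(2 10 4 6 17 9 18 15 7 13 12 16))^4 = (2 17 7)(4 18 12)(6 15 16)(9 13 10)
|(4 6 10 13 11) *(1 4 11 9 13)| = 4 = |(1 4 6 10)(9 13)|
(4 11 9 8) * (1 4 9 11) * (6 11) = [0, 4, 2, 3, 1, 5, 11, 7, 9, 8, 10, 6] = (1 4)(6 11)(8 9)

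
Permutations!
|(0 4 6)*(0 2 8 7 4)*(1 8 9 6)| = 12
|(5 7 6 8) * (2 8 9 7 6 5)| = 4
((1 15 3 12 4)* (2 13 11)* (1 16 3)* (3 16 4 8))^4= ((16)(1 15)(2 13 11)(3 12 8))^4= (16)(2 13 11)(3 12 8)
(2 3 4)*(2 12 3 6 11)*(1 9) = (1 9)(2 6 11)(3 4 12) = [0, 9, 6, 4, 12, 5, 11, 7, 8, 1, 10, 2, 3]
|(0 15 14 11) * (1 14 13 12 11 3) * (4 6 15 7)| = |(0 7 4 6 15 13 12 11)(1 14 3)| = 24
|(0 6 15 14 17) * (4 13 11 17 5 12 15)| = 12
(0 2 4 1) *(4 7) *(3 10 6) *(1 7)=[2, 0, 1, 10, 7, 5, 3, 4, 8, 9, 6]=(0 2 1)(3 10 6)(4 7)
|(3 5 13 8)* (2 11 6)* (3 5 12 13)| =15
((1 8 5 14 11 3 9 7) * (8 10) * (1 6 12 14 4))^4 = (1 4 5 8 10)(3 12 9 14 7 11 6)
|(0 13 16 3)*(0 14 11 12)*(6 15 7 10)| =28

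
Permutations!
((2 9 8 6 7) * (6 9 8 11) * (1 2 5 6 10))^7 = (1 2 8 9 11 10)(5 6 7) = ((1 2 8 9 11 10)(5 6 7))^7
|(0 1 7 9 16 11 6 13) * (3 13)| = 9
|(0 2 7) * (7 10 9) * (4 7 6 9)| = 10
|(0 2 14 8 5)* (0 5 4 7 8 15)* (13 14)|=|(0 2 13 14 15)(4 7 8)|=15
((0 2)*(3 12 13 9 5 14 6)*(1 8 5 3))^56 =((0 2)(1 8 5 14 6)(3 12 13 9))^56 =(1 8 5 14 6)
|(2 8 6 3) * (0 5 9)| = 12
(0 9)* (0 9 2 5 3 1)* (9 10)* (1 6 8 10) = (0 2 5 3 6 8 10 9 1) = [2, 0, 5, 6, 4, 3, 8, 7, 10, 1, 9]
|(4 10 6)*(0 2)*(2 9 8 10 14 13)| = |(0 9 8 10 6 4 14 13 2)| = 9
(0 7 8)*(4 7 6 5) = (0 6 5 4 7 8) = [6, 1, 2, 3, 7, 4, 5, 8, 0]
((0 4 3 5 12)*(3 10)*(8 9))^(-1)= (0 12 5 3 10 4)(8 9)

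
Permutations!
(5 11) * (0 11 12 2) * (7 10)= (0 11 5 12 2)(7 10)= [11, 1, 0, 3, 4, 12, 6, 10, 8, 9, 7, 5, 2]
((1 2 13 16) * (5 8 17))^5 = (1 2 13 16)(5 17 8)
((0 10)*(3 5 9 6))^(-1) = (0 10)(3 6 9 5)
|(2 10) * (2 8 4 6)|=5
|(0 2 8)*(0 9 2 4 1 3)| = 12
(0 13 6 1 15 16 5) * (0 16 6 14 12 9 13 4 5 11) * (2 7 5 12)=(0 4 12 9 13 14 2 7 5 16 11)(1 15 6)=[4, 15, 7, 3, 12, 16, 1, 5, 8, 13, 10, 0, 9, 14, 2, 6, 11]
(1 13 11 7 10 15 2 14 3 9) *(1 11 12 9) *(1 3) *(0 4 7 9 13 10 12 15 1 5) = (0 4 7 12 13 15 2 14 5)(1 10)(9 11) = [4, 10, 14, 3, 7, 0, 6, 12, 8, 11, 1, 9, 13, 15, 5, 2]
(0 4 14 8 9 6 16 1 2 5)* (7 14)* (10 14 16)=[4, 2, 5, 3, 7, 0, 10, 16, 9, 6, 14, 11, 12, 13, 8, 15, 1]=(0 4 7 16 1 2 5)(6 10 14 8 9)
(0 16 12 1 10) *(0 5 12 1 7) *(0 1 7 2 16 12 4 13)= (0 12 2 16 7 1 10 5 4 13)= [12, 10, 16, 3, 13, 4, 6, 1, 8, 9, 5, 11, 2, 0, 14, 15, 7]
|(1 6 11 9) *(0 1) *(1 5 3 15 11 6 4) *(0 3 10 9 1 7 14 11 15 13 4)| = |(15)(0 5 10 9 3 13 4 7 14 11 1)| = 11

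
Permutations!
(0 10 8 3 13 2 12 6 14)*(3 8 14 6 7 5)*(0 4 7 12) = (0 10 14 4 7 5 3 13 2) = [10, 1, 0, 13, 7, 3, 6, 5, 8, 9, 14, 11, 12, 2, 4]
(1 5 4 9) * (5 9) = (1 9)(4 5) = [0, 9, 2, 3, 5, 4, 6, 7, 8, 1]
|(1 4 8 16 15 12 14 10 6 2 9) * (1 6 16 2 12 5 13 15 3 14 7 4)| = 84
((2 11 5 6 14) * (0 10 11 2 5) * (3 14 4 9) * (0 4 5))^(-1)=(0 14 3 9 4 11 10)(5 6)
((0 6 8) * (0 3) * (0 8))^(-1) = (0 6)(3 8)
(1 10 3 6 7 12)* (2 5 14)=(1 10 3 6 7 12)(2 5 14)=[0, 10, 5, 6, 4, 14, 7, 12, 8, 9, 3, 11, 1, 13, 2]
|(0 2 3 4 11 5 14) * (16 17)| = |(0 2 3 4 11 5 14)(16 17)| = 14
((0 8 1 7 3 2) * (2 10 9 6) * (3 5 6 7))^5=(0 9)(1 5)(2 10)(3 6)(7 8)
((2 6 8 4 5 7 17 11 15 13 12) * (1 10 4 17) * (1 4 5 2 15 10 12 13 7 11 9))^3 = ((1 12 15 7 4 2 6 8 17 9)(5 11 10))^3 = (1 7 6 9 15 2 17 12 4 8)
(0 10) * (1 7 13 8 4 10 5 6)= (0 5 6 1 7 13 8 4 10)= [5, 7, 2, 3, 10, 6, 1, 13, 4, 9, 0, 11, 12, 8]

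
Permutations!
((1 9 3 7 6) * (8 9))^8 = ((1 8 9 3 7 6))^8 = (1 9 7)(3 6 8)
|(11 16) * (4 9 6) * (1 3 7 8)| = |(1 3 7 8)(4 9 6)(11 16)| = 12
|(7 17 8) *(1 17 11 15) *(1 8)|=|(1 17)(7 11 15 8)|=4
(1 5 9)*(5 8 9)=(1 8 9)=[0, 8, 2, 3, 4, 5, 6, 7, 9, 1]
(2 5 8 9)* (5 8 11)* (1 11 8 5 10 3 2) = [0, 11, 5, 2, 4, 8, 6, 7, 9, 1, 3, 10] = (1 11 10 3 2 5 8 9)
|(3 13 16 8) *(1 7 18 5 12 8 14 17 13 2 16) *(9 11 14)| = |(1 7 18 5 12 8 3 2 16 9 11 14 17 13)| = 14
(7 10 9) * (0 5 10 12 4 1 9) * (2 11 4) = (0 5 10)(1 9 7 12 2 11 4) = [5, 9, 11, 3, 1, 10, 6, 12, 8, 7, 0, 4, 2]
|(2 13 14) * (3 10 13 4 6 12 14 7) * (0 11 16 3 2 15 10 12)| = |(0 11 16 3 12 14 15 10 13 7 2 4 6)| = 13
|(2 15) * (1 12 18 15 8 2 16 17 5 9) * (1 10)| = 18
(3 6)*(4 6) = (3 4 6) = [0, 1, 2, 4, 6, 5, 3]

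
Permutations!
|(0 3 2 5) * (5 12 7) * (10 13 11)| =6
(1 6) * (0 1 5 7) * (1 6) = (0 6 5 7) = [6, 1, 2, 3, 4, 7, 5, 0]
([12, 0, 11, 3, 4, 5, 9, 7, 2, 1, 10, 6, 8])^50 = (0 8 11 9)(1 12 2 6)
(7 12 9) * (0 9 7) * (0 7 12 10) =(12)(0 9 7 10) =[9, 1, 2, 3, 4, 5, 6, 10, 8, 7, 0, 11, 12]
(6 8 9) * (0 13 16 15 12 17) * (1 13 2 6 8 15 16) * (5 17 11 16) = [2, 13, 6, 3, 4, 17, 15, 7, 9, 8, 10, 16, 11, 1, 14, 12, 5, 0] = (0 2 6 15 12 11 16 5 17)(1 13)(8 9)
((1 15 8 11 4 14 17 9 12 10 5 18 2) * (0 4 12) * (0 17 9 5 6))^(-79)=(0 11 2 9 6 8 18 14 10 15 5 4 12 1 17)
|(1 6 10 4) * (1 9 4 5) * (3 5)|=10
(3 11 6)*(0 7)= (0 7)(3 11 6)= [7, 1, 2, 11, 4, 5, 3, 0, 8, 9, 10, 6]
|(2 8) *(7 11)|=|(2 8)(7 11)|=2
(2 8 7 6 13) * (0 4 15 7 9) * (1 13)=(0 4 15 7 6 1 13 2 8 9)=[4, 13, 8, 3, 15, 5, 1, 6, 9, 0, 10, 11, 12, 2, 14, 7]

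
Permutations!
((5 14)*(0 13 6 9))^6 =(14)(0 6)(9 13) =((0 13 6 9)(5 14))^6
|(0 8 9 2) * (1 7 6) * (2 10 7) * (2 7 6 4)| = |(0 8 9 10 6 1 7 4 2)| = 9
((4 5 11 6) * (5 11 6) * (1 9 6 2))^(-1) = (1 2 5 11 4 6 9)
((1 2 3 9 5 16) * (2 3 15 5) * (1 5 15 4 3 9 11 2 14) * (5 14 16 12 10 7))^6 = (1 16)(2 3)(4 11)(5 10)(7 12)(9 14)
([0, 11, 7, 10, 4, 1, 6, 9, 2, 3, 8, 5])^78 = [0, 1, 2, 3, 4, 5, 6, 7, 8, 9, 10, 11]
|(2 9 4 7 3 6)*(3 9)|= 3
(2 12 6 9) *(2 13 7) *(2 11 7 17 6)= [0, 1, 12, 3, 4, 5, 9, 11, 8, 13, 10, 7, 2, 17, 14, 15, 16, 6]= (2 12)(6 9 13 17)(7 11)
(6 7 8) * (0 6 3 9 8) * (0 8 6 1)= (0 1)(3 9 6 7 8)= [1, 0, 2, 9, 4, 5, 7, 8, 3, 6]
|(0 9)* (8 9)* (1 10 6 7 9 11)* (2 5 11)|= 10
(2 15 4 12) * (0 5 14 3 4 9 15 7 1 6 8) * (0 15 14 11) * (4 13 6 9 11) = (0 5 4 12 2 7 1 9 14 3 13 6 8 15 11) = [5, 9, 7, 13, 12, 4, 8, 1, 15, 14, 10, 0, 2, 6, 3, 11]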